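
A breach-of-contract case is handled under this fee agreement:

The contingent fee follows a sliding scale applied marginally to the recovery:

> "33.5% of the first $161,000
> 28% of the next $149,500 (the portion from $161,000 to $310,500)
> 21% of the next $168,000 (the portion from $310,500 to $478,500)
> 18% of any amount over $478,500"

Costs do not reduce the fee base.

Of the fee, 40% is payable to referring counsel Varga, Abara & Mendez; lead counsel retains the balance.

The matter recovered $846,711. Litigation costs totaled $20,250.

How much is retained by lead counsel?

Fee base is the gross recovery, $846,711; costs are reimbursed separately.
First $161,000 at 33.5% = $53,935.00
Next $149,500 at 28% = $41,860.00
Next $168,000 at 21% = $35,280.00
Remaining $368,211 at 18% = $66,277.98
Fee: $53,935.00 + $41,860.00 + $35,280.00 + $66,277.98 = $197,352.98
Referral share: 40% of $197,352.98 = $78,941.19; lead counsel retains $197,352.98 − $78,941.19 = $118,411.79.

$118,411.79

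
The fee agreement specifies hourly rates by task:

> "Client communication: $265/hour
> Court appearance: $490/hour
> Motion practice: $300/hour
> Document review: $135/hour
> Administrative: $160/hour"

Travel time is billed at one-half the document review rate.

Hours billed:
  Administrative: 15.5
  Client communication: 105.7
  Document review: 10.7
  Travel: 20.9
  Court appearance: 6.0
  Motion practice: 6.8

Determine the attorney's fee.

$38,325.75

Client communication: 105.7 × $265 = $28,010.50
Court appearance: 6.0 × $490 = $2,940.00
Motion practice: 6.8 × $300 = $2,040.00
Document review: 10.7 × $135 = $1,444.50
Administrative: 15.5 × $160 = $2,480.00
Subtotal: $28,010.50 + $2,940.00 + $2,040.00 + $1,444.50 + $2,480.00 = $36,915.00
Travel: 20.9 × ($135 ÷ 2) = 20.9 × $67.50 = $1,410.75
Total: $36,915.00 + $1,410.75 = $38,325.75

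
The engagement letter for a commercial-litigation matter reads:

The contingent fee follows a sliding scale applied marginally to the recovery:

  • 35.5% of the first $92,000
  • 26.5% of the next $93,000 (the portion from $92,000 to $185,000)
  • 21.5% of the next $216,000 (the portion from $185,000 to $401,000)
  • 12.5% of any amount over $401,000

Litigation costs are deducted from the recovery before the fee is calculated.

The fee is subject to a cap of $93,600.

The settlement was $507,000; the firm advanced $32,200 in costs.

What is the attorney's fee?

Fee base (net of costs): $507,000 − $32,200 = $474,800
First $92,000 at 35.5% = $32,660.00
Next $93,000 at 26.5% = $24,645.00
Next $216,000 at 21.5% = $46,440.00
Remaining $73,800 at 12.5% = $9,225.00
Fee: $32,660.00 + $24,645.00 + $46,440.00 + $9,225.00 = $112,970.00
$112,970.00 exceeds the $93,600 cap, so the fee is capped at $93,600.00.

$93,600.00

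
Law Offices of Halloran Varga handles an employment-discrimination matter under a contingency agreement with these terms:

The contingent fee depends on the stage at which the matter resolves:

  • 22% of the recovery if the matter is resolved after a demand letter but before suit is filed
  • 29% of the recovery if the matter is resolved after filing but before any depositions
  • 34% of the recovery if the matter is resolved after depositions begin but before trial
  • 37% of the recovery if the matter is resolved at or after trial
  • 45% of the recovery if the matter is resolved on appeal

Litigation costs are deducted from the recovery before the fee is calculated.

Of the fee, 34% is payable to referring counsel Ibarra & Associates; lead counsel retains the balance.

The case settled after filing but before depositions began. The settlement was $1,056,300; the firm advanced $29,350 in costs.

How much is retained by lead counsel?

Fee base (net of costs): $1,056,300 − $29,350 = $1,026,950
The matter settled after filing but before depositions began, so the 29% rate applies.
$1,026,950 × 29% = $297,815.50
Referral share: 34% of $297,815.50 = $101,257.27; lead counsel retains $297,815.50 − $101,257.27 = $196,558.23.

$196,558.23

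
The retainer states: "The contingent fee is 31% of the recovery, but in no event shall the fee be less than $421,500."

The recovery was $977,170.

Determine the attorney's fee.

$421,500.00

31% of $977,170 = $302,922.70
That is below the $421,500 minimum, so the minimum applies.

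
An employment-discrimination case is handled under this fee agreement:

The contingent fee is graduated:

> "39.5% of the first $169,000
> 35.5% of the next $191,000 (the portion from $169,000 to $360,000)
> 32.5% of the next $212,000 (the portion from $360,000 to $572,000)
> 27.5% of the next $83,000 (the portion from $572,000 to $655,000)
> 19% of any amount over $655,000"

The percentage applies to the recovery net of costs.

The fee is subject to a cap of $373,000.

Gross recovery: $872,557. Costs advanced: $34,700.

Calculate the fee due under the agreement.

$261,027.83

Fee base (net of costs): $872,557 − $34,700 = $837,857
First $169,000 at 39.5% = $66,755.00
Next $191,000 at 35.5% = $67,805.00
Next $212,000 at 32.5% = $68,900.00
Next $83,000 at 27.5% = $22,825.00
Remaining $182,857 at 19% = $34,742.83
Fee: $66,755.00 + $67,805.00 + $68,900.00 + $22,825.00 + $34,742.83 = $261,027.83
$261,027.83 is under the $373,000 cap.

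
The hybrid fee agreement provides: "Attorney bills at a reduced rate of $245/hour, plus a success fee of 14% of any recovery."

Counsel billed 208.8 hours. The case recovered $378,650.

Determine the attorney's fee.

$104,167.00

Hourly: 208.8 × $245 = $51,156.00
Success fee: 14% of $378,650 = $53,011.00
Total: $51,156.00 + $53,011.00 = $104,167.00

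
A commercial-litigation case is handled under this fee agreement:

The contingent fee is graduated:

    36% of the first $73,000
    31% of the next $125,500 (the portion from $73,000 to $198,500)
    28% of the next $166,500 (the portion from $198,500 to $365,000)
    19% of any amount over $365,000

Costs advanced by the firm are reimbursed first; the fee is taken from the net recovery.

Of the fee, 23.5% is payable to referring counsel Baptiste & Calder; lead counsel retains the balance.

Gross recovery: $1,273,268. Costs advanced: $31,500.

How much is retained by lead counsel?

$212,969.05

Fee base (net of costs): $1,273,268 − $31,500 = $1,241,768
First $73,000 at 36% = $26,280.00
Next $125,500 at 31% = $38,905.00
Next $166,500 at 28% = $46,620.00
Remaining $876,768 at 19% = $166,585.92
Fee: $26,280.00 + $38,905.00 + $46,620.00 + $166,585.92 = $278,390.92
Referral share: 23.5% of $278,390.92 = $65,421.87; lead counsel retains $278,390.92 − $65,421.87 = $212,969.05.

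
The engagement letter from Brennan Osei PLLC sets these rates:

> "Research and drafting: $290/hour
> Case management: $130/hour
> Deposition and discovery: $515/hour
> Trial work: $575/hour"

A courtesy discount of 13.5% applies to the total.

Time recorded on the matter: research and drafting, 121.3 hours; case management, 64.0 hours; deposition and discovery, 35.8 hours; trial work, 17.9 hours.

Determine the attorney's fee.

$62,475.92

Research and drafting: 121.3 × $290 = $35,177.00
Case management: 64.0 × $130 = $8,320.00
Deposition and discovery: 35.8 × $515 = $18,437.00
Trial work: 17.9 × $575 = $10,292.50
Subtotal: $72,226.50
Less 13.5% discount: −$9,750.58
Total: $72,226.50 − $9,750.58 = $62,475.92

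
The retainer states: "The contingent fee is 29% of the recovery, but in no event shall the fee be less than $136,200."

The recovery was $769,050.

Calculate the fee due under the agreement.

$223,024.50

29% of $769,050 = $223,024.50
That exceeds the $136,200 minimum.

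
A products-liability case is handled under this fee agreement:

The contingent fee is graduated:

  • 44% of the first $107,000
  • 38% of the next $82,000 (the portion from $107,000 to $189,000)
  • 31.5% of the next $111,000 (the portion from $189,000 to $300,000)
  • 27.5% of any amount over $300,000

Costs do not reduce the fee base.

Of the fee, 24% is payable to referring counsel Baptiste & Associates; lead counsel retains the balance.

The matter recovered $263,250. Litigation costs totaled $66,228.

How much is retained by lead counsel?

Fee base is the gross recovery, $263,250; costs are reimbursed separately.
First $107,000 at 44% = $47,080.00
Next $82,000 at 38% = $31,160.00
Remaining $74,250 at 31.5% = $23,388.75
Fee: $47,080.00 + $31,160.00 + $23,388.75 = $101,628.75
Referral share: 24% of $101,628.75 = $24,390.90; lead counsel retains $101,628.75 − $24,390.90 = $77,237.85.

$77,237.85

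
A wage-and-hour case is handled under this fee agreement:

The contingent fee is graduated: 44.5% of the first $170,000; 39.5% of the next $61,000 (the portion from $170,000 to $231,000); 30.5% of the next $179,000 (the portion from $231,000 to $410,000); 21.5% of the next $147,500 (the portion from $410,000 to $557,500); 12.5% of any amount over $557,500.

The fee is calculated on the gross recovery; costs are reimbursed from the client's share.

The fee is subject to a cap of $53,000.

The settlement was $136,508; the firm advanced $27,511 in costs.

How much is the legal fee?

Fee base is the gross recovery, $136,508; costs are reimbursed separately.
First $136,508 at 44.5% = $60,746.06
$60,746.06 exceeds the $53,000 cap, so the fee is capped at $53,000.00.

$53,000.00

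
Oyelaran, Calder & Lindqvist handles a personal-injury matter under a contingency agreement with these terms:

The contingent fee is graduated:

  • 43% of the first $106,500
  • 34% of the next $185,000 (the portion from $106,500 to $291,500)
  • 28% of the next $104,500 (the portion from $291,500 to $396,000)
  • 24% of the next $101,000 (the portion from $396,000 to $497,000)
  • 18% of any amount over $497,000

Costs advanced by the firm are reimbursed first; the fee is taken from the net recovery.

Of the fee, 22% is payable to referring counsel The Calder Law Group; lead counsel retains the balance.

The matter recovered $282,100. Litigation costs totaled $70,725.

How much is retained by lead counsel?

$63,532.95

Fee base (net of costs): $282,100 − $70,725 = $211,375
First $106,500 at 43% = $45,795.00
Remaining $104,875 at 34% = $35,657.50
Fee: $45,795.00 + $35,657.50 = $81,452.50
Referral share: 22% of $81,452.50 = $17,919.55; lead counsel retains $81,452.50 − $17,919.55 = $63,532.95.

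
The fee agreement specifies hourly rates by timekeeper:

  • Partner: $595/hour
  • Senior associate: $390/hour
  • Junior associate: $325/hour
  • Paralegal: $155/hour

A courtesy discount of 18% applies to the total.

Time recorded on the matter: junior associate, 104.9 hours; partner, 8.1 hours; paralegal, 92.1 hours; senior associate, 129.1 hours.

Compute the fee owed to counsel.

Partner: 8.1 × $595 = $4,819.50
Senior associate: 129.1 × $390 = $50,349.00
Junior associate: 104.9 × $325 = $34,092.50
Paralegal: 92.1 × $155 = $14,275.50
Subtotal: $103,536.50
Less 18% discount: −$18,636.57
Total: $103,536.50 − $18,636.57 = $84,899.93

$84,899.93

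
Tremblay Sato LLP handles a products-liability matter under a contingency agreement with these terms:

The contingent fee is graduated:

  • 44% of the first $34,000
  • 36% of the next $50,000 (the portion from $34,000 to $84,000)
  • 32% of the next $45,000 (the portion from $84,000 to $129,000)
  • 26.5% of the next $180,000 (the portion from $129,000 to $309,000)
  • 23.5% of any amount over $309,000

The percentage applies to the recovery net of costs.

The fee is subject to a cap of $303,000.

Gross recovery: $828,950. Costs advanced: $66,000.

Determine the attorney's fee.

$201,738.25

Fee base (net of costs): $828,950 − $66,000 = $762,950
First $34,000 at 44% = $14,960.00
Next $50,000 at 36% = $18,000.00
Next $45,000 at 32% = $14,400.00
Next $180,000 at 26.5% = $47,700.00
Remaining $453,950 at 23.5% = $106,678.25
Fee: $14,960.00 + $18,000.00 + $14,400.00 + $47,700.00 + $106,678.25 = $201,738.25
$201,738.25 is under the $303,000 cap.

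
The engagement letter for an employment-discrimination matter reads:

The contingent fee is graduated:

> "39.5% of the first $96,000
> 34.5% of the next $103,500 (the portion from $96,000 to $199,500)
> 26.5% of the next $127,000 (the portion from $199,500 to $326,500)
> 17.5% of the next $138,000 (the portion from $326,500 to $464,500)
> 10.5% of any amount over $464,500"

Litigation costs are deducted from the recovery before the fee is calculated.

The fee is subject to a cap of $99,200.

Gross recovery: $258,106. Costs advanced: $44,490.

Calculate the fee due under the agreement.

Fee base (net of costs): $258,106 − $44,490 = $213,616
First $96,000 at 39.5% = $37,920.00
Next $103,500 at 34.5% = $35,707.50
Remaining $14,116 at 26.5% = $3,740.74
Fee: $37,920.00 + $35,707.50 + $3,740.74 = $77,368.24
$77,368.24 is under the $99,200 cap.

$77,368.24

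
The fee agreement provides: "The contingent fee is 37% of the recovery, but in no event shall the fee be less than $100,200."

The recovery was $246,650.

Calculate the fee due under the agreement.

37% of $246,650 = $91,260.50
That is below the $100,200 minimum, so the minimum applies.

$100,200.00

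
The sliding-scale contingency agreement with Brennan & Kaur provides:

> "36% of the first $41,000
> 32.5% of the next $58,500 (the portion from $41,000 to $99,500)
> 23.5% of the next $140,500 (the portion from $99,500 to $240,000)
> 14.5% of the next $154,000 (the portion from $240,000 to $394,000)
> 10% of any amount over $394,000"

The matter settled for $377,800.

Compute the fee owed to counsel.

$86,771.00

First $41,000 at 36% = $14,760.00
Next $58,500 at 32.5% = $19,012.50
Next $140,500 at 23.5% = $33,017.50
Remaining $137,800 at 14.5% = $19,981.00
Fee: $14,760.00 + $19,012.50 + $33,017.50 + $19,981.00 = $86,771.00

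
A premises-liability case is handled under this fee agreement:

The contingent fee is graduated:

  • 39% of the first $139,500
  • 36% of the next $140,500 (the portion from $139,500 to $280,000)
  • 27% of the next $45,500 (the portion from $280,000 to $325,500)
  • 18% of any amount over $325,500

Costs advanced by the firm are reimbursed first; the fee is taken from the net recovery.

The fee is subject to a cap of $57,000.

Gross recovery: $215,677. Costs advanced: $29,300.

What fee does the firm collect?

Fee base (net of costs): $215,677 − $29,300 = $186,377
First $139,500 at 39% = $54,405.00
Remaining $46,877 at 36% = $16,875.72
Fee: $54,405.00 + $16,875.72 = $71,280.72
$71,280.72 exceeds the $57,000 cap, so the fee is capped at $57,000.00.

$57,000.00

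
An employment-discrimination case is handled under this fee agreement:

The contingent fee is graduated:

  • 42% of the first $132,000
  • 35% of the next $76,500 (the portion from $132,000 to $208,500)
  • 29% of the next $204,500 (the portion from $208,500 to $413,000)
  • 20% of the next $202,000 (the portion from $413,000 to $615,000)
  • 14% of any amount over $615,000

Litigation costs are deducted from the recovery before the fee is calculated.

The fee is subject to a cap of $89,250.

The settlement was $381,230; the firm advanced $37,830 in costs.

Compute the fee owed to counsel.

$89,250.00

Fee base (net of costs): $381,230 − $37,830 = $343,400
First $132,000 at 42% = $55,440.00
Next $76,500 at 35% = $26,775.00
Remaining $134,900 at 29% = $39,121.00
Fee: $55,440.00 + $26,775.00 + $39,121.00 = $121,336.00
$121,336.00 exceeds the $89,250 cap, so the fee is capped at $89,250.00.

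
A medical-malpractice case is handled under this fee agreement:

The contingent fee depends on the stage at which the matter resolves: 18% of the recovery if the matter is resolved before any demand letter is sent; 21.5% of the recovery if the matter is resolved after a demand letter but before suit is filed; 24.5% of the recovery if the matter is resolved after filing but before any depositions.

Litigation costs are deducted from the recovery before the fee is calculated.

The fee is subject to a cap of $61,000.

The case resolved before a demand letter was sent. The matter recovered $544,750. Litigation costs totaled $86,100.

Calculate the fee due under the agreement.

Fee base (net of costs): $544,750 − $86,100 = $458,650
The matter resolved before a demand letter was sent, so the 18% rate applies.
$458,650 × 18% = $82,557.00
$82,557.00 exceeds the $61,000 cap, so the fee is capped at $61,000.00.

$61,000.00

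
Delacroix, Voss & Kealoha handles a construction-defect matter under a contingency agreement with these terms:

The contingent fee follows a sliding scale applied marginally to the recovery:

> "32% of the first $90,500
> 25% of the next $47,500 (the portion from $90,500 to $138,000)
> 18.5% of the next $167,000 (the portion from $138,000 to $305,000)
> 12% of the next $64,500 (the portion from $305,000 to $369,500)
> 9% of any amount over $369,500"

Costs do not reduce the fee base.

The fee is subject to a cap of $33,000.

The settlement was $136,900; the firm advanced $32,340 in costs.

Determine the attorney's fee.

Fee base is the gross recovery, $136,900; costs are reimbursed separately.
First $90,500 at 32% = $28,960.00
Remaining $46,400 at 25% = $11,600.00
Fee: $28,960.00 + $11,600.00 = $40,560.00
$40,560.00 exceeds the $33,000 cap, so the fee is capped at $33,000.00.

$33,000.00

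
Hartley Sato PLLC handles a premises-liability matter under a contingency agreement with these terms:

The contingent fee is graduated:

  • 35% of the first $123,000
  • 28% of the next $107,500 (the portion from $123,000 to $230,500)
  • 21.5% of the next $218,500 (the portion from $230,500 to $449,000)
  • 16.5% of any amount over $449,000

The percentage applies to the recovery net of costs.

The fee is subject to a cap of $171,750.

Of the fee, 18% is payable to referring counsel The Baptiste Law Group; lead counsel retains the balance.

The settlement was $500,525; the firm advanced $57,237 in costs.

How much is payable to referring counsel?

Fee base (net of costs): $500,525 − $57,237 = $443,288
First $123,000 at 35% = $43,050.00
Next $107,500 at 28% = $30,100.00
Remaining $212,788 at 21.5% = $45,749.42
Fee: $43,050.00 + $30,100.00 + $45,749.42 = $118,899.42
$118,899.42 is under the $171,750 cap.
Referral share: 18% of $118,899.42 = $21,401.90; lead counsel retains $118,899.42 − $21,401.90 = $97,497.52.

$21,401.90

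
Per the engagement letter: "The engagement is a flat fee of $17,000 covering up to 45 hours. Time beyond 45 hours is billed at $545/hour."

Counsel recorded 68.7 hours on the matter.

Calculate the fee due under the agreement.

$29,916.50

Flat fee: $17,000.00
Excess hours: 68.7 − 45 = 23.7
Overrun: 23.7 × $545 = $12,916.50
Total: $17,000.00 + $12,916.50 = $29,916.50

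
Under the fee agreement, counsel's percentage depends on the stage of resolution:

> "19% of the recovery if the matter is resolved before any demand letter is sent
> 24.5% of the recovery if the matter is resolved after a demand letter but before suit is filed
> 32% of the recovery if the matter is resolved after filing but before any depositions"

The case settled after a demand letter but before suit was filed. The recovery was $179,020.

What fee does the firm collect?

$43,859.90

The matter settled after a demand letter but before suit was filed, so the 24.5% rate applies.
$179,020 × 24.5% = $43,859.90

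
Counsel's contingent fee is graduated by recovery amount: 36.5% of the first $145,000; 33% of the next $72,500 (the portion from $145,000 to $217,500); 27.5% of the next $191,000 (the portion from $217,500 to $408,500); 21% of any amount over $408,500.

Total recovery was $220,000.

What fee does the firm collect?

First $145,000 at 36.5% = $52,925.00
Next $72,500 at 33% = $23,925.00
Remaining $2,500 at 27.5% = $687.50
Fee: $52,925.00 + $23,925.00 + $687.50 = $77,537.50

$77,537.50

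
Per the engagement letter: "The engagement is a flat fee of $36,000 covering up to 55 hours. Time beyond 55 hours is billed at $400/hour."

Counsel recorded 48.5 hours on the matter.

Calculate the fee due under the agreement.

48.5 hours is within the 55-hour scope; only the flat fee applies.

$36,000.00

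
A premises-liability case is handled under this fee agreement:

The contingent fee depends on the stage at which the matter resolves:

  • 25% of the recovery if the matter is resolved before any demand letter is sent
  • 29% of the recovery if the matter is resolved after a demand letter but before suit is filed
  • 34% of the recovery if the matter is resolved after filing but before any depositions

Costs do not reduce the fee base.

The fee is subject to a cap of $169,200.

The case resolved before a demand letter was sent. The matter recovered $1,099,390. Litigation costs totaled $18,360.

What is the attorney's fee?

Fee base is the gross recovery, $1,099,390; costs are reimbursed separately.
The matter resolved before a demand letter was sent, so the 25% rate applies.
$1,099,390 × 25% = $274,847.50
$274,847.50 exceeds the $169,200 cap, so the fee is capped at $169,200.00.

$169,200.00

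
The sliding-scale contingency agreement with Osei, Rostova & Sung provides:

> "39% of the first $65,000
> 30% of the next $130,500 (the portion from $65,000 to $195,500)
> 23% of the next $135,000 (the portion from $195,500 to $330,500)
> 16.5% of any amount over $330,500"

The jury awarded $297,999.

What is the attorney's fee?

First $65,000 at 39% = $25,350.00
Next $130,500 at 30% = $39,150.00
Remaining $102,499 at 23% = $23,574.77
Fee: $25,350.00 + $39,150.00 + $23,574.77 = $88,074.77

$88,074.77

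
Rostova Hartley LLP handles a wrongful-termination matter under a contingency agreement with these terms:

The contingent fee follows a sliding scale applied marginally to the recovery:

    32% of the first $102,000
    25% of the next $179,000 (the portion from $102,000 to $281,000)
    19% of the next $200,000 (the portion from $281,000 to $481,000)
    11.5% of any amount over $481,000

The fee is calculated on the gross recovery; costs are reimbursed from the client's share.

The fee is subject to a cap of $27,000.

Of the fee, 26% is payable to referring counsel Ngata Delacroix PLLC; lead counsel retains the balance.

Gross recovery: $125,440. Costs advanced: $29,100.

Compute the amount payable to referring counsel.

$7,020.00

Fee base is the gross recovery, $125,440; costs are reimbursed separately.
First $102,000 at 32% = $32,640.00
Remaining $23,440 at 25% = $5,860.00
Fee: $32,640.00 + $5,860.00 = $38,500.00
$38,500.00 exceeds the $27,000 cap, so the fee is capped at $27,000.00.
Referral share: 26% of $27,000.00 = $7,020.00; lead counsel retains $27,000.00 − $7,020.00 = $19,980.00.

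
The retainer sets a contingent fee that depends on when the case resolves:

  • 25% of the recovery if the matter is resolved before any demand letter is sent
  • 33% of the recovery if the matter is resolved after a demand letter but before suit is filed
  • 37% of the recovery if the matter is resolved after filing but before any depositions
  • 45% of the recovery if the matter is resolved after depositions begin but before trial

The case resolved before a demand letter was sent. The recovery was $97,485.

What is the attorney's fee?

$24,371.25

The matter resolved before a demand letter was sent, so the 25% rate applies.
$97,485 × 25% = $24,371.25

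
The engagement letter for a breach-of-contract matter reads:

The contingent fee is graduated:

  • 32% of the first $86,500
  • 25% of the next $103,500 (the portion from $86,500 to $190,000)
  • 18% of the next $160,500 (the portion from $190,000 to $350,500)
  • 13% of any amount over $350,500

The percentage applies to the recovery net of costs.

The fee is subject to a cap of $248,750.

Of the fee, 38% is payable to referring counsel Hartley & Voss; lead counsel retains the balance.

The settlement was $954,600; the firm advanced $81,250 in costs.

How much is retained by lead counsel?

$93,257.61

Fee base (net of costs): $954,600 − $81,250 = $873,350
First $86,500 at 32% = $27,680.00
Next $103,500 at 25% = $25,875.00
Next $160,500 at 18% = $28,890.00
Remaining $522,850 at 13% = $67,970.50
Fee: $27,680.00 + $25,875.00 + $28,890.00 + $67,970.50 = $150,415.50
$150,415.50 is under the $248,750 cap.
Referral share: 38% of $150,415.50 = $57,157.89; lead counsel retains $150,415.50 − $57,157.89 = $93,257.61.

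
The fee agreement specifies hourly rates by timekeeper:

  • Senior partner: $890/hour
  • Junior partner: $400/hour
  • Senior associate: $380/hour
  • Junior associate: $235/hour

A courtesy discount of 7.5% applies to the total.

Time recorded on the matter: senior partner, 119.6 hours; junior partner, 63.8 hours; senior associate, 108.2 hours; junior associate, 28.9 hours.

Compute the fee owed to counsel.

$166,381.14

Senior partner: 119.6 × $890 = $106,444.00
Junior partner: 63.8 × $400 = $25,520.00
Senior associate: 108.2 × $380 = $41,116.00
Junior associate: 28.9 × $235 = $6,791.50
Subtotal: $179,871.50
Less 7.5% discount: −$13,490.36
Total: $179,871.50 − $13,490.36 = $166,381.14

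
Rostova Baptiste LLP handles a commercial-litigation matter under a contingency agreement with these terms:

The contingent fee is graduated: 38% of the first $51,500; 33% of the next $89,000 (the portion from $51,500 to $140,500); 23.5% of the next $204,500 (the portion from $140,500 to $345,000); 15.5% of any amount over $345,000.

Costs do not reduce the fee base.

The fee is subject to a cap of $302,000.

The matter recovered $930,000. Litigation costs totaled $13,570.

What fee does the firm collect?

$187,672.50

Fee base is the gross recovery, $930,000; costs are reimbursed separately.
First $51,500 at 38% = $19,570.00
Next $89,000 at 33% = $29,370.00
Next $204,500 at 23.5% = $48,057.50
Remaining $585,000 at 15.5% = $90,675.00
Fee: $19,570.00 + $29,370.00 + $48,057.50 + $90,675.00 = $187,672.50
$187,672.50 is under the $302,000 cap.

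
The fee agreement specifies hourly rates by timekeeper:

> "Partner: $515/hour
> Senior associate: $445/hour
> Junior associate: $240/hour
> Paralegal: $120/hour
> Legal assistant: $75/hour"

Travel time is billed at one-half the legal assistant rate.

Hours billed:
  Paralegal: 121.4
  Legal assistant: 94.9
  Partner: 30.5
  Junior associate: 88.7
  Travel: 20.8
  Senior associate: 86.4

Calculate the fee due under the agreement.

Partner: 30.5 × $515 = $15,707.50
Senior associate: 86.4 × $445 = $38,448.00
Junior associate: 88.7 × $240 = $21,288.00
Paralegal: 121.4 × $120 = $14,568.00
Legal assistant: 94.9 × $75 = $7,117.50
Subtotal: $15,707.50 + $38,448.00 + $21,288.00 + $14,568.00 + $7,117.50 = $97,129.00
Travel: 20.8 × ($75 ÷ 2) = 20.8 × $37.50 = $780.00
Total: $97,129.00 + $780.00 = $97,909.00

$97,909.00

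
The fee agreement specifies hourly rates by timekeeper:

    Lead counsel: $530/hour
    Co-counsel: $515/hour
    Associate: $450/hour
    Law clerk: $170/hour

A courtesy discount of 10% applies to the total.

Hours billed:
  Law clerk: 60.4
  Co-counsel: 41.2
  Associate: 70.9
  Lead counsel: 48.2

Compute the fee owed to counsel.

Lead counsel: 48.2 × $530 = $25,546.00
Co-counsel: 41.2 × $515 = $21,218.00
Associate: 70.9 × $450 = $31,905.00
Law clerk: 60.4 × $170 = $10,268.00
Subtotal: $88,937.00
Less 10% discount: −$8,893.70
Total: $88,937.00 − $8,893.70 = $80,043.30

$80,043.30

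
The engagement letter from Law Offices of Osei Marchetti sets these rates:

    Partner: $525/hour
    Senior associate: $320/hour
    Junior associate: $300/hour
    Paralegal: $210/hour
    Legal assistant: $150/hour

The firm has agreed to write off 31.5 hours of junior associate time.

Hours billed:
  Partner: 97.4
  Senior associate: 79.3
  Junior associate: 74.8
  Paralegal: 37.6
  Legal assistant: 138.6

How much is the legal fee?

$118,187.00

Partner: 97.4 × $525 = $51,135.00
Senior associate: 79.3 × $320 = $25,376.00
Junior associate: 74.8 × $300 = $22,440.00
Paralegal: 37.6 × $210 = $7,896.00
Legal assistant: 138.6 × $150 = $20,790.00
Subtotal: $127,637.00
Write-off: 31.5 × $300 = $9,450.00
Total: $127,637.00 − $9,450.00 = $118,187.00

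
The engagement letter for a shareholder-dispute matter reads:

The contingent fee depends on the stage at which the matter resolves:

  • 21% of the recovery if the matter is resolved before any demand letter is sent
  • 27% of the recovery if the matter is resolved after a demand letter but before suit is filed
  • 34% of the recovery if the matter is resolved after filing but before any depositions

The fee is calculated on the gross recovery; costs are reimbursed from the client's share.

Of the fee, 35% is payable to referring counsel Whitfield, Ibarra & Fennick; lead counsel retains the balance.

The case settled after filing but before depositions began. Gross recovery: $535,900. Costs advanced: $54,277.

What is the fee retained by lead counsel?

Fee base is the gross recovery, $535,900; costs are reimbursed separately.
The matter settled after filing but before depositions began, so the 34% rate applies.
$535,900 × 34% = $182,206.00
Referral share: 35% of $182,206.00 = $63,772.10; lead counsel retains $182,206.00 − $63,772.10 = $118,433.90.

$118,433.90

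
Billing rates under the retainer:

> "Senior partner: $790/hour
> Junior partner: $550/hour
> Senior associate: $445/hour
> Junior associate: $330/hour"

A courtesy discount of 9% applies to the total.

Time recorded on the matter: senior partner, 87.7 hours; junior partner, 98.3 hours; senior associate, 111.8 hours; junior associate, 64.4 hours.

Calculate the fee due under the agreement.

$176,859.41

Senior partner: 87.7 × $790 = $69,283.00
Junior partner: 98.3 × $550 = $54,065.00
Senior associate: 111.8 × $445 = $49,751.00
Junior associate: 64.4 × $330 = $21,252.00
Subtotal: $194,351.00
Less 9% discount: −$17,491.59
Total: $194,351.00 − $17,491.59 = $176,859.41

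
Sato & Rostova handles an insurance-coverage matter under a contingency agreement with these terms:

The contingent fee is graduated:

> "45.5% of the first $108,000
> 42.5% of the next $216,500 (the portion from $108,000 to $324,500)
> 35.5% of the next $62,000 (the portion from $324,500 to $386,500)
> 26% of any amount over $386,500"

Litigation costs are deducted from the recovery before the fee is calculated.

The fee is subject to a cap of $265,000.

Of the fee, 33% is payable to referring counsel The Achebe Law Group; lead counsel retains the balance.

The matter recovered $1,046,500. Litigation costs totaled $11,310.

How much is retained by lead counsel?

$177,550.00

Fee base (net of costs): $1,046,500 − $11,310 = $1,035,190
First $108,000 at 45.5% = $49,140.00
Next $216,500 at 42.5% = $92,012.50
Next $62,000 at 35.5% = $22,010.00
Remaining $648,690 at 26% = $168,659.40
Fee: $49,140.00 + $92,012.50 + $22,010.00 + $168,659.40 = $331,821.90
$331,821.90 exceeds the $265,000 cap, so the fee is capped at $265,000.00.
Referral share: 33% of $265,000.00 = $87,450.00; lead counsel retains $265,000.00 − $87,450.00 = $177,550.00.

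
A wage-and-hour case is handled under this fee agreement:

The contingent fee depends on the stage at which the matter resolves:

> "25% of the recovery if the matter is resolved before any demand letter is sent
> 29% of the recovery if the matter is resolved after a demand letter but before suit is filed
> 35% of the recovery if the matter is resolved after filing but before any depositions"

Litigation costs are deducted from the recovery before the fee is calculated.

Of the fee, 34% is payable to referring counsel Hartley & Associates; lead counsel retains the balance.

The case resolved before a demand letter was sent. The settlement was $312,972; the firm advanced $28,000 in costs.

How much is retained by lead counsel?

$47,020.38

Fee base (net of costs): $312,972 − $28,000 = $284,972
The matter resolved before a demand letter was sent, so the 25% rate applies.
$284,972 × 25% = $71,243.00
Referral share: 34% of $71,243.00 = $24,222.62; lead counsel retains $71,243.00 − $24,222.62 = $47,020.38.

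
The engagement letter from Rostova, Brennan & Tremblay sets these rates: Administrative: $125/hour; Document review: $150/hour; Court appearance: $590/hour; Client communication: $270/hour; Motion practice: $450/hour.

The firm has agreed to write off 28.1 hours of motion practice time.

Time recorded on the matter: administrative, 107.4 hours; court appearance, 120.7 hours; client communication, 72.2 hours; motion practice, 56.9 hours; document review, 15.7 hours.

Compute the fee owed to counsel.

$119,447.00

Administrative: 107.4 × $125 = $13,425.00
Document review: 15.7 × $150 = $2,355.00
Court appearance: 120.7 × $590 = $71,213.00
Client communication: 72.2 × $270 = $19,494.00
Motion practice: 56.9 × $450 = $25,605.00
Subtotal: $132,092.00
Write-off: 28.1 × $450 = $12,645.00
Total: $132,092.00 − $12,645.00 = $119,447.00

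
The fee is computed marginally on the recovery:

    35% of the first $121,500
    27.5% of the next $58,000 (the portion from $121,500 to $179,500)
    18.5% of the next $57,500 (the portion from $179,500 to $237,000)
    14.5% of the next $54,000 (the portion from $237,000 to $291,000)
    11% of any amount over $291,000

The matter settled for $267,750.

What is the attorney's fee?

$73,571.25

First $121,500 at 35% = $42,525.00
Next $58,000 at 27.5% = $15,950.00
Next $57,500 at 18.5% = $10,637.50
Remaining $30,750 at 14.5% = $4,458.75
Fee: $42,525.00 + $15,950.00 + $10,637.50 + $4,458.75 = $73,571.25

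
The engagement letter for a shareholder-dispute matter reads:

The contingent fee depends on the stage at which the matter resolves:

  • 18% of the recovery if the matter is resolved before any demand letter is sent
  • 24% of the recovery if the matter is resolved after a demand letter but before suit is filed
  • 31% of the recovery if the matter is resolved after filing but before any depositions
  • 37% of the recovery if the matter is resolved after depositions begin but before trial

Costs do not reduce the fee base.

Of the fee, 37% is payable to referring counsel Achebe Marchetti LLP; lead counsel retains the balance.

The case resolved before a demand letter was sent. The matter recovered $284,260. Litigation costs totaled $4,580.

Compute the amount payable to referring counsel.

$18,931.72

Fee base is the gross recovery, $284,260; costs are reimbursed separately.
The matter resolved before a demand letter was sent, so the 18% rate applies.
$284,260 × 18% = $51,166.80
Referral share: 37% of $51,166.80 = $18,931.72; lead counsel retains $51,166.80 − $18,931.72 = $32,235.08.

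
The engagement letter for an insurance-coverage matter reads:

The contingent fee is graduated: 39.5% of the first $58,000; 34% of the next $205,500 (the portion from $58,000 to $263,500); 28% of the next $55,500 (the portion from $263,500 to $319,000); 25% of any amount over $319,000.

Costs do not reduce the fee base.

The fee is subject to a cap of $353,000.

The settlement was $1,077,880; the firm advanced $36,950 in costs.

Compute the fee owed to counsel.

Fee base is the gross recovery, $1,077,880; costs are reimbursed separately.
First $58,000 at 39.5% = $22,910.00
Next $205,500 at 34% = $69,870.00
Next $55,500 at 28% = $15,540.00
Remaining $758,880 at 25% = $189,720.00
Fee: $22,910.00 + $69,870.00 + $15,540.00 + $189,720.00 = $298,040.00
$298,040.00 is under the $353,000 cap.

$298,040.00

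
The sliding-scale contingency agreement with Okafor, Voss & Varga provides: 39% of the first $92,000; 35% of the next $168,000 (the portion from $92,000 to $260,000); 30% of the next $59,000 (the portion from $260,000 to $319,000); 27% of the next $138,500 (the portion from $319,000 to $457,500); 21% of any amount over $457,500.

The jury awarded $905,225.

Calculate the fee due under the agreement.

$243,797.25

First $92,000 at 39% = $35,880.00
Next $168,000 at 35% = $58,800.00
Next $59,000 at 30% = $17,700.00
Next $138,500 at 27% = $37,395.00
Remaining $447,725 at 21% = $94,022.25
Fee: $35,880.00 + $58,800.00 + $17,700.00 + $37,395.00 + $94,022.25 = $243,797.25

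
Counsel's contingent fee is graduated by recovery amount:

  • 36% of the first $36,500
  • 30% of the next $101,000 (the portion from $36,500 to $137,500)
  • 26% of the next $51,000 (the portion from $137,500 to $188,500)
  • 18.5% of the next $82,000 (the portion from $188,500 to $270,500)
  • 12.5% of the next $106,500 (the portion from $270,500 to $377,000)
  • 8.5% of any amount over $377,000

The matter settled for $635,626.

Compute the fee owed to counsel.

First $36,500 at 36% = $13,140.00
Next $101,000 at 30% = $30,300.00
Next $51,000 at 26% = $13,260.00
Next $82,000 at 18.5% = $15,170.00
Next $106,500 at 12.5% = $13,312.50
Remaining $258,626 at 8.5% = $21,983.21
Fee: $13,140.00 + $30,300.00 + $13,260.00 + $15,170.00 + $13,312.50 + $21,983.21 = $107,165.71

$107,165.71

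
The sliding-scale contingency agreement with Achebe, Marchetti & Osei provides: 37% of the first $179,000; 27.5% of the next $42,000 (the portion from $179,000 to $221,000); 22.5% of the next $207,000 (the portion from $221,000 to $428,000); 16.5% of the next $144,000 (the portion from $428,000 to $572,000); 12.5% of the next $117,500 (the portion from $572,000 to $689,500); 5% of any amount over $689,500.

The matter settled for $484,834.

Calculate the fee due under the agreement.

First $179,000 at 37% = $66,230.00
Next $42,000 at 27.5% = $11,550.00
Next $207,000 at 22.5% = $46,575.00
Remaining $56,834 at 16.5% = $9,377.61
Fee: $66,230.00 + $11,550.00 + $46,575.00 + $9,377.61 = $133,732.61

$133,732.61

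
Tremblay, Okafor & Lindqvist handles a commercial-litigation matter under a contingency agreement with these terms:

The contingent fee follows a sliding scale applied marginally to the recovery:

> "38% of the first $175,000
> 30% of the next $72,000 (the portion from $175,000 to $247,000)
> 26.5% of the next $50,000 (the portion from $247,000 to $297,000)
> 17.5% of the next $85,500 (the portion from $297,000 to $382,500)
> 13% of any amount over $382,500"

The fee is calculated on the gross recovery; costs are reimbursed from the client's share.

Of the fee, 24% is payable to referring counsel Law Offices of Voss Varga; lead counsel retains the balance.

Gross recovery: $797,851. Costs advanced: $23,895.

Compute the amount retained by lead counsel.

$129,434.18

Fee base is the gross recovery, $797,851; costs are reimbursed separately.
First $175,000 at 38% = $66,500.00
Next $72,000 at 30% = $21,600.00
Next $50,000 at 26.5% = $13,250.00
Next $85,500 at 17.5% = $14,962.50
Remaining $415,351 at 13% = $53,995.63
Fee: $66,500.00 + $21,600.00 + $13,250.00 + $14,962.50 + $53,995.63 = $170,308.13
Referral share: 24% of $170,308.13 = $40,873.95; lead counsel retains $170,308.13 − $40,873.95 = $129,434.18.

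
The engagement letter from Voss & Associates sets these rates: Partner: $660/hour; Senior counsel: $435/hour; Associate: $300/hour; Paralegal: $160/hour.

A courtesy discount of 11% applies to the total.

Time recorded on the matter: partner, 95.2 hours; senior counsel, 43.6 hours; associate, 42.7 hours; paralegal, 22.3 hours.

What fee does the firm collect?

Partner: 95.2 × $660 = $62,832.00
Senior counsel: 43.6 × $435 = $18,966.00
Associate: 42.7 × $300 = $12,810.00
Paralegal: 22.3 × $160 = $3,568.00
Subtotal: $98,176.00
Less 11% discount: −$10,799.36
Total: $98,176.00 − $10,799.36 = $87,376.64

$87,376.64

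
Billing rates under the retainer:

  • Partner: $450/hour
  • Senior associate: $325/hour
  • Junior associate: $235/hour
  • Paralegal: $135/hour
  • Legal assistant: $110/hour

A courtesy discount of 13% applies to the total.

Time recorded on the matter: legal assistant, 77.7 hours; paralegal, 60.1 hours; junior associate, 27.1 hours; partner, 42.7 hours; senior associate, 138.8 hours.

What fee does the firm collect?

Partner: 42.7 × $450 = $19,215.00
Senior associate: 138.8 × $325 = $45,110.00
Junior associate: 27.1 × $235 = $6,368.50
Paralegal: 60.1 × $135 = $8,113.50
Legal assistant: 77.7 × $110 = $8,547.00
Subtotal: $87,354.00
Less 13% discount: −$11,356.02
Total: $87,354.00 − $11,356.02 = $75,997.98

$75,997.98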